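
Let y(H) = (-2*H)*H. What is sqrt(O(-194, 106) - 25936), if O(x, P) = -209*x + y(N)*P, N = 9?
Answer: I*sqrt(2562) ≈ 50.616*I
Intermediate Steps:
y(H) = -2*H**2
O(x, P) = -209*x - 162*P (O(x, P) = -209*x + (-2*9**2)*P = -209*x + (-2*81)*P = -209*x - 162*P)
sqrt(O(-194, 106) - 25936) = sqrt((-209*(-194) - 162*106) - 25936) = sqrt((40546 - 17172) - 25936) = sqrt(23374 - 25936) = sqrt(-2562) = I*sqrt(2562)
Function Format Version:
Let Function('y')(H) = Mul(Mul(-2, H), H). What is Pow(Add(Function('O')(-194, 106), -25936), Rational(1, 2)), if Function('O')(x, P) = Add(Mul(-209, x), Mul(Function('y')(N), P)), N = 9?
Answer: Mul(I, Pow(2562, Rational(1, 2))) ≈ Mul(50.616, I)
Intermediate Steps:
Function('y')(H) = Mul(-2, Pow(H, 2))
Function('O')(x, P) = Add(Mul(-209, x), Mul(-162, P)) (Function('O')(x, P) = Add(Mul(-209, x), Mul(Mul(-2, Pow(9, 2)), P)) = Add(Mul(-209, x), Mul(Mul(-2, 81), P)) = Add(Mul(-209, x), Mul(-162, P)))
Pow(Add(Function('O')(-194, 106), -25936), Rational(1, 2)) = Pow(Add(Add(Mul(-209, -194), Mul(-162, 106)), -25936), Rational(1, 2)) = Pow(Add(Add(40546, -17172), -25936), Rational(1, 2)) = Pow(Add(23374, -25936), Rational(1, 2)) = Pow(-2562, Rational(1, 2)) = Mul(I, Pow(2562, Rational(1, 2)))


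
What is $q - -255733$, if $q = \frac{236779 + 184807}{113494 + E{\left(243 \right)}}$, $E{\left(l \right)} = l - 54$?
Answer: $\frac{29072916225}{113683} \approx 2.5574 \cdot 10^{5}$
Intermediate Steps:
$E{\left(l \right)} = -54 + l$
$q = \frac{421586}{113683}$ ($q = \frac{236779 + 184807}{113494 + \left(-54 + 243\right)} = \frac{421586}{113494 + 189} = \frac{421586}{113683} \approx 3.7084$)
$q - -255733 = \frac{421586}{113683} - -255733 = \frac{421586}{113683} + 255733 = \frac{29072916225}{113683}$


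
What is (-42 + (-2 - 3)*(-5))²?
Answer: 289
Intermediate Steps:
(-42 + (-2 - 3)*(-5))² = (-42 - 5*(-5))² = (-42 + 25)² = (-17)² = 289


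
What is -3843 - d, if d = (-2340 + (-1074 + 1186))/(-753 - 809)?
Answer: -3002497/781 ≈ -3844.4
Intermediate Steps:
d = 1114/781 (d = (-2340 + 112)/(-1562) = -2228*(-1/1562) = 1114/781 ≈ 1.4264)
-3843 - d = -3843 - 1*1114/781 = -3843 - 1114/781 = -3002497/781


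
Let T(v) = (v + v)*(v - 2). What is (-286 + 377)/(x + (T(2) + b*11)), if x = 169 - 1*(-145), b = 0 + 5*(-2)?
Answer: 91/204 ≈ 0.44608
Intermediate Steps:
b = -10 (b = 0 - 10 = -10)
T(v) = 2*v*(-2 + v) (T(v) = (2*v)*(-2 + v) = 2*v*(-2 + v))
x = 314 (x = 169 + 145 = 314)
(-286 + 377)/(x + (T(2) + b*11)) = (-286 + 377)/(314 + (2*2*(-2 + 2) - 10*11)) = 91/(314 + (2*2*0 - 110)) = 91/(314 + (0 - 110)) = 91/(314 - 110) = 91/204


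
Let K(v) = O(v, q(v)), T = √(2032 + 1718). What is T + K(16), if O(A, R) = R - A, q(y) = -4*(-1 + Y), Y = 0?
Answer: -12 + 25*√6 ≈ 49.237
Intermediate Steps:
T = 25*√6 (T = √3750 = 25*√6 ≈ 61.237)
q(y) = 4 (q(y) = -4*(-1 + 0) = -4*(-1) = 4)
K(v) = 4 - v
T + K(16) = 25*√6 + (4 - 1*16) = 25*√6 + (4 - 16) = 25*√6 - 12 = -12 + 25*√6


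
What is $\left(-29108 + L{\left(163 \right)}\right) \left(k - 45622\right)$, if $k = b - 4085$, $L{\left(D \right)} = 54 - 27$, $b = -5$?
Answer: $1445674672$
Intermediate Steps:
$L{\left(D \right)} = 27$
$k = -4090$ ($k = -5 - 4085 = -4090$)
$\left(-29108 + L{\left(163 \right)}\right) \left(k - 45622\right) = \left(-29108 + 27\right) \left(-4090 - 45622\right) = \left(-29081\right) \left(-49712\right) = 1445674672$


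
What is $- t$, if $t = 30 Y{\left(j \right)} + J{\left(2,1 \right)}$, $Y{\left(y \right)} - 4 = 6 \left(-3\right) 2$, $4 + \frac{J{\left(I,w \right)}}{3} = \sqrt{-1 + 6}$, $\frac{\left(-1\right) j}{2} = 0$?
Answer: $972 - 3 \sqrt{5} \approx 965.29$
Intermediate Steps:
$j = 0$ ($j = \left(-2\right) 0 = 0$)
$J{\left(I,w \right)} = -12 + 3 \sqrt{5}$ ($J{\left(I,w \right)} = -12 + 3 \sqrt{-1 + 6} = -12 + 3 \sqrt{5}$)
$Y{\left(y \right)} = -32$ ($Y{\left(y \right)} = 4 + 6 \left(-3\right) 2 = 4 - 36 = -32$)
$t = -972 + 3 \sqrt{5}$ ($t = 30 \left(-32\right) - \left(12 - 3 \sqrt{5}\right) = -960 - \left(12 - 3 \sqrt{5}\right) = -972 + 3 \sqrt{5} \approx -965.29$)
$- t = - (-972 + 3 \sqrt{5}) = 972 - 3 \sqrt{5}$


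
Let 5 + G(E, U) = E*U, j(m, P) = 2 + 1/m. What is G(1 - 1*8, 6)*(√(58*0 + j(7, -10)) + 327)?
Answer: -15369 - 47*√105/7 ≈ -15438.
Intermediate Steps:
G(E, U) = -5 + E*U
G(1 - 1*8, 6)*(√(58*0 + j(7, -10)) + 327) = (-5 + (1 - 1*8)*6)*(√(58*0 + (2 + 1/7)) + 327) = (-5 + (1 - 8)*6)*(√(0 + (2 + ⅐)) + 327) = (-5 - 7*6)*(√(0 + 15/7) + 327) = (-5 - 42)*(√(15/7) + 327) = -47*(√105/7 + 327) = -47*(327 + √105/7) = -15369 - 47*√105/7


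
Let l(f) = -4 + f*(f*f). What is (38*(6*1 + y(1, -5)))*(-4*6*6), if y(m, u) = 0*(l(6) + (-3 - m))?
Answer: -32832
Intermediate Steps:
l(f) = -4 + f**3 (l(f) = -4 + f*f**2 = -4 + f**3)
y(m, u) = 0 (y(m, u) = 0*((-4 + 6**3) + (-3 - m)) = 0*((-4 + 216) + (-3 - m)) = 0*(212 + (-3 - m)) = 0*(209 - m) = 0)
(38*(6*1 + y(1, -5)))*(-4*6*6) = (38*(6*1 + 0))*(-4*6*6) = (38*(6 + 0))*(-24*6) = (38*6)*(-144) = 228*(-144) = -32832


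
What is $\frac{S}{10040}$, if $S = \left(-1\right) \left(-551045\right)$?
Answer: $\frac{110209}{2008} \approx 54.885$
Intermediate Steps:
$S = 551045$
$\frac{S}{10040} = \frac{551045}{10040} = 551045 \cdot \frac{1}{10040} = \frac{110209}{2008}$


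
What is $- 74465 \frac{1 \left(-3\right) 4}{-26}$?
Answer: $- \frac{446790}{13} \approx -34368.0$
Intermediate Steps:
$- 74465 \frac{1 \left(-3\right) 4}{-26} = - 74465 \left(-3\right) 4 \left(- \frac{1}{26}\right) = - 74465 \left(\left(-12\right) \left(- \frac{1}{26}\right)\right) = \left(-74465\right) \frac{6}{13} = - \frac{446790}{13}$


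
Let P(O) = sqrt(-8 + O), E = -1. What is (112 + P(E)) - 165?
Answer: -53 + 3*I ≈ -53.0 + 3.0*I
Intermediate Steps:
(112 + P(E)) - 165 = (112 + sqrt(-8 - 1)) - 165 = (112 + sqrt(-9)) - 165 = (112 + 3*I) - 165 = -53 + 3*I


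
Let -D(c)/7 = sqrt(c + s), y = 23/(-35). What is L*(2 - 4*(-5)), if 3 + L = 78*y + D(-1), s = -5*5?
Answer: -41778/35 - 154*I*sqrt(26) ≈ -1193.7 - 785.25*I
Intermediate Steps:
s = -25
y = -23/35 (y = 23*(-1/35) = -23/35 ≈ -0.65714)
D(c) = -7*sqrt(-25 + c) (D(c) = -7*sqrt(c - 25) = -7*sqrt(-25 + c))
L = -1899/35 - 7*I*sqrt(26) (L = -3 + (78*(-23/35) - 7*sqrt(-25 - 1)) = -3 + (-1794/35 - 7*I*sqrt(26)) = -1899/35 - 7*I*sqrt(26) ≈ -54.257 - 35.693*I)
L*(2 - 4*(-5)) = (-1899/35 - 7*I*sqrt(26))*(2 - 4*(-5)) = (-1899/35 - 7*I*sqrt(26))*(2 + 20) = (-1899/35 - 7*I*sqrt(26))*22 = -41778/35 - 154*I*sqrt(26)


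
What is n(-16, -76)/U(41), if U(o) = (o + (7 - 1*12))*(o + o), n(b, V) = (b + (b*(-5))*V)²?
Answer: 516128/41 ≈ 12588.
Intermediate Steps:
n(b, V) = (b - 5*V*b)² (n(b, V) = (b + (-5*b)*V)² = (b - 5*V*b)²)
U(o) = 2*o*(-5 + o) (U(o) = (o + (7 - 12))*(2*o) = (o - 5)*(2*o) = (-5 + o)*(2*o) = 2*o*(-5 + o))
n(-16, -76)/U(41) = ((-16)²*(-1 + 5*(-76))²)/((2*41*(-5 + 41))) = (256*(-1 - 380)²)/((2*41*36)) = (256*(-381)²)/2952 = (256*145161)*(1/2952) = 37161216*(1/2952) = 516128/41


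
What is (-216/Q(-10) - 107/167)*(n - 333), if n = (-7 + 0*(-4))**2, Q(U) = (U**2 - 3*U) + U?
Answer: 578792/835 ≈ 693.16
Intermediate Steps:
Q(U) = U**2 - 2*U
n = 49 (n = (-7 + 0)**2 = (-7)**2 = 49)
(-216/Q(-10) - 107/167)*(n - 333) = (-216*(-1/(10*(-2 - 10))) - 107/167)*(49 - 333) = (-216/((-10*(-12))) - 107*1/167)*(-284) = (-216/120 - 107/167)*(-284) = (-216*1/120 - 107/167)*(-284) = (-9/5 - 107/167)*(-284) = -2038/835*(-284) = 578792/835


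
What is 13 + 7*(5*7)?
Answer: 258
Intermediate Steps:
13 + 7*(5*7) = 13 + 7*35 = 13 + 245 = 258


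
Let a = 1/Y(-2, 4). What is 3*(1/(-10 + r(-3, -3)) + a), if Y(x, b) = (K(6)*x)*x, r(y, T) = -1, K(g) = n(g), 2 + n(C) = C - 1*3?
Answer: 21/44 ≈ 0.47727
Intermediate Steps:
n(C) = -5 + C (n(C) = -2 + (C - 1*3) = -2 + (C - 3) = -2 + (-3 + C) = -5 + C)
K(g) = -5 + g
Y(x, b) = x**2 (Y(x, b) = ((-5 + 6)*x)*x = (1*x)*x = x*x = x**2)
a = 1/4 (a = 1/((-2)**2) = 1/4 ≈ 0.25000)
3*(1/(-10 + r(-3, -3)) + a) = 3*(1/(-10 - 1) + 1/4) = 3*(1/(-11) + 1/4) = 3*(-1/11 + 1/4) = 3*(7/44) = 21/44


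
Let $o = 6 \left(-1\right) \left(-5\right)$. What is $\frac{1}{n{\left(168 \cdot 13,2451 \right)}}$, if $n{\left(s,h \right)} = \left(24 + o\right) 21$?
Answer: $\frac{1}{1134} \approx 0.00088183$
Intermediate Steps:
$o = 30$ ($o = \left(-6\right) \left(-5\right) = 30$)
$n{\left(s,h \right)} = 1134$ ($n{\left(s,h \right)} = \left(24 + 30\right) 21 = 54 \cdot 21 = 1134$)
$\frac{1}{n{\left(168 \cdot 13,2451 \right)}} = \frac{1}{1134}$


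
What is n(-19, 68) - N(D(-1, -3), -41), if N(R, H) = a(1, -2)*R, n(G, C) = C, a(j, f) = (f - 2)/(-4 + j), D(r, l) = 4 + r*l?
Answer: 176/3 ≈ 58.667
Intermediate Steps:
D(r, l) = 4 + l*r
a(j, f) = (-2 + f)/(-4 + j)
N(R, H) = 4*R/3 (N(R, H) = ((-2 - 2)/(-4 + 1))*R = (-4/(-3))*R = (-1/3*(-4))*R = 4*R/3)
n(-19, 68) - N(D(-1, -3), -41) = 68 - 4*(4 - 3*(-1))/3 = 68 - 4*(4 + 3)/3 = 68 - 4*7/3 = 68 - 1*28/3 = 68 - 28/3 = 176/3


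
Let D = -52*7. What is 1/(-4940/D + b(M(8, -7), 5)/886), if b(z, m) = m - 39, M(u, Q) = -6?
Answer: 3101/41966 ≈ 0.073893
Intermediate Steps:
b(z, m) = -39 + m
D = -364
1/(-4940/D + b(M(8, -7), 5)/886) = 1/(-4940/(-364) + (-39 + 5)/886) = 1/(-4940*(-1/364) - 34*1/886) = 1/(95/7 - 17/443) = 1/(41966/3101) = 3101/41966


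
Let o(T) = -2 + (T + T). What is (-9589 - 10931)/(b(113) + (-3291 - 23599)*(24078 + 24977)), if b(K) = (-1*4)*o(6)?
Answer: 684/43969633 ≈ 1.5556e-5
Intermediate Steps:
o(T) = -2 + 2*T
b(K) = -40 (b(K) = (-1*4)*(-2 + 2*6) = -4*(-2 + 12) = -4*10 = -40)
(-9589 - 10931)/(b(113) + (-3291 - 23599)*(24078 + 24977)) = (-9589 - 10931)/(-40 + (-3291 - 23599)*(24078 + 24977)) = -20520/(-40 - 26890*49055) = -20520/(-40 - 1319088950) = -20520/(-1319088990) = -20520*(-1/1319088990) = 684/43969633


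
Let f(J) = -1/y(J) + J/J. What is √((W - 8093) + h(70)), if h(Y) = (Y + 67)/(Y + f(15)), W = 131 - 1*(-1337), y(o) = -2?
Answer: I*√135435443/143 ≈ 81.382*I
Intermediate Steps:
W = 1468 (W = 131 + 1337 = 1468)
f(J) = 3/2 (f(J) = -1/(-2) + J/J = -1*(-½) + 1 = ½ + 1 = 3/2)
h(Y) = (67 + Y)/(3/2 + Y) (h(Y) = (Y + 67)/(Y + 3/2) = (67 + Y)/(3/2 + Y))
√((W - 8093) + h(70)) = √((1468 - 8093) + 2*(67 + 70)/(3 + 2*70)) = √(-6625 + 2*137/(3 + 140)) = √(-6625 + 2*137/143) = √(-6625 + 2*(1/143)*137) = √(-6625 + 274/143) = √(-947101/143) = I*√135435443/143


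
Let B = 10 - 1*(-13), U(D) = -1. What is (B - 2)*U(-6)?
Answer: -21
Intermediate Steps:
B = 23 (B = 10 + 13 = 23)
(B - 2)*U(-6) = (23 - 2)*(-1) = 21*(-1) = -21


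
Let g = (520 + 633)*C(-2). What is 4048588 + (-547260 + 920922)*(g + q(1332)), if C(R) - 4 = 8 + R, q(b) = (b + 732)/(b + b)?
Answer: 159568455220/37 ≈ 4.3127e+9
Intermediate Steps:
q(b) = (732 + b)/(2*b) (q(b) = (732 + b)/((2*b)) = (732 + b)*(1/(2*b)) = (732 + b)/(2*b))
C(R) = 12 + R (C(R) = 4 + (8 + R) = 12 + R)
g = 11530 (g = (520 + 633)*(12 - 2) = 1153*10 = 11530)
4048588 + (-547260 + 920922)*(g + q(1332)) = 4048588 + (-547260 + 920922)*(11530 + (1/2)*(732 + 1332)/1332) = 4048588 + 373662*(11530 + (1/2)*(1/1332)*2064) = 4048588 + 373662*(11530 + 86/111) = 4048588 + 373662*(1279916/111) = 4048588 + 159418657464/37 = 159568455220/37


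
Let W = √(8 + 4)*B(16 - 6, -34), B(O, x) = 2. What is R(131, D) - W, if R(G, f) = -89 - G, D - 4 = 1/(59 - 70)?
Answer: -220 - 4*√3 ≈ -226.93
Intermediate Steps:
D = 43/11 (D = 4 + 1/(59 - 70) = 4 + 1/(-11) = 4 - 1/11 = 43/11 ≈ 3.9091)
W = 4*√3 (W = √(8 + 4)*2 = √12*2 = (2*√3)*2 = 4*√3 ≈ 6.9282)
R(131, D) - W = (-89 - 1*131) - 4*√3 = (-89 - 131) - 4*√3 = -220 - 4*√3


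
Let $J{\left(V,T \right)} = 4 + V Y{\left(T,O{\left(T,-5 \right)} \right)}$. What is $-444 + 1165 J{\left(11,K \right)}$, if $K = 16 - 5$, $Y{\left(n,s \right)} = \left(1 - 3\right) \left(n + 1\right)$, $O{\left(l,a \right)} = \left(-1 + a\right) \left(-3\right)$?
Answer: $-303344$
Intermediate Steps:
$O{\left(l,a \right)} = 3 - 3 a$
$Y{\left(n,s \right)} = -2 - 2 n$ ($Y{\left(n,s \right)} = - 2 \left(1 + n\right) = -2 - 2 n$)
$K = 11$ ($K = 16 - 5 = 11$)
$J{\left(V,T \right)} = 4 + V \left(-2 - 2 T\right)$
$-444 + 1165 J{\left(11,K \right)} = -444 + 1165 \left(4 - 22 \left(1 + 11\right)\right) = -444 + 1165 \left(4 - 22 \cdot 12\right) = -444 + 1165 \left(4 - 264\right) = -444 + 1165 \left(-260\right) = -444 - 302900 = -303344$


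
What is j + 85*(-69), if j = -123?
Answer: -5988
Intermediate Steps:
j + 85*(-69) = -123 + 85*(-69) = -123 - 5865 = -5988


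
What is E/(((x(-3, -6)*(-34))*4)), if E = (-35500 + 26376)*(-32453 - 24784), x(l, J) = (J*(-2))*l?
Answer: 43519199/408 ≈ 1.0666e+5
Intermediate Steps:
x(l, J) = -2*J*l (x(l, J) = (-2*J)*l = -2*J*l)
E = 522230388 (E = -9124*(-57237) = 522230388)
E/(((x(-3, -6)*(-34))*4)) = 522230388/(((-2*(-6)*(-3)*(-34))*4)) = 522230388/((-36*(-34)*4)) = 522230388/((1224*4)) = 522230388/4896 = 522230388*(1/4896) = 43519199/408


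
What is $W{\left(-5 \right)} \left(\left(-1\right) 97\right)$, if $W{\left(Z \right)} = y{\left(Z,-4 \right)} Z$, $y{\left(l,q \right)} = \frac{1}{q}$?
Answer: $- \frac{485}{4} \approx -121.25$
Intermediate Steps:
$W{\left(Z \right)} = - \frac{Z}{4}$ ($W{\left(Z \right)} = \frac{Z}{-4} = - \frac{Z}{4}$)
$W{\left(-5 \right)} \left(\left(-1\right) 97\right) = \left(- \frac{1}{4}\right) \left(-5\right) \left(\left(-1\right) 97\right) = \frac{5}{4} \left(-97\right) = - \frac{485}{4}$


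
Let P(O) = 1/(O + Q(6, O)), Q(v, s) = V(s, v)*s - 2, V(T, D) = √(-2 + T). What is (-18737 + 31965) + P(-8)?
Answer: 978871/74 + 2*I*√10/185 ≈ 13228.0 + 0.034187*I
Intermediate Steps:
Q(v, s) = -2 + s*√(-2 + s) (Q(v, s) = √(-2 + s)*s - 2 = s*√(-2 + s) - 2 = -2 + s*√(-2 + s))
P(O) = 1/(-2 + O + O*√(-2 + O)) (P(O) = 1/(O + (-2 + O*√(-2 + O))) = 1/(-2 + O + O*√(-2 + O)))
(-18737 + 31965) + P(-8) = (-18737 + 31965) + 1/(-2 - 8 - 8*√(-2 - 8)) = 13228 + 1/(-2 - 8 - 8*I*√10) = 13228 + 1/(-10 - 8*I*√10)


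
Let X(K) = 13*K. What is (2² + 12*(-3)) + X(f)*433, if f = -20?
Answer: -112612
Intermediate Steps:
(2² + 12*(-3)) + X(f)*433 = (2² + 12*(-3)) + (13*(-20))*433 = (4 - 36) - 260*433 = -32 - 112580 = -112612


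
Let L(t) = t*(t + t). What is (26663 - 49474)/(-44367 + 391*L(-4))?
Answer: 22811/31855 ≈ 0.71609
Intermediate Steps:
L(t) = 2*t**2 (L(t) = t*(2*t) = 2*t**2)
(26663 - 49474)/(-44367 + 391*L(-4)) = (26663 - 49474)/(-44367 + 391*(2*(-4)**2)) = -22811/(-44367 + 391*(2*16)) = -22811/(-44367 + 391*32) = -22811/(-44367 + 12512) = -22811/(-31855) = -22811*(-1/31855) = 22811/31855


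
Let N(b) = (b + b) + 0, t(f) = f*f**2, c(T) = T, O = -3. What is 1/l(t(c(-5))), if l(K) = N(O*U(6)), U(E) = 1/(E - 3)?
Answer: -1/2 ≈ -0.50000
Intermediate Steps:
U(E) = 1/(-3 + E)
t(f) = f**3
N(b) = 2*b (N(b) = 2*b + 0 = 2*b)
l(K) = -2 (l(K) = 2*(-3/(-3 + 6)) = 2*(-3/3) = 2*(-3*1/3) = 2*(-1) = -2)
1/l(t(c(-5))) = 1/(-2) = -1/2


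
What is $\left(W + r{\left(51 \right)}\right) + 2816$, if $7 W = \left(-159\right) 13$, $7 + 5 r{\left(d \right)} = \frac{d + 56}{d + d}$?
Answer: $\frac{8994701}{3570} \approx 2519.5$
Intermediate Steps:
$r{\left(d \right)} = - \frac{7}{5} + \frac{56 + d}{10 d}$ ($r{\left(d \right)} = - \frac{7}{5} + \frac{\left(d + 56\right) \frac{1}{d + d}}{5} = - \frac{7}{5} + \frac{\left(56 + d\right) \frac{1}{2 d}}{5} = - \frac{7}{5} + \frac{\frac{1}{2} \frac{1}{d} \left(56 + d\right)}{5} = - \frac{7}{5} + \frac{56 + d}{10 d}$)
$W = - \frac{2067}{7}$ ($W = \frac{\left(-159\right) 13}{7} = \frac{1}{7} \left(-2067\right) = - \frac{2067}{7} \approx -295.29$)
$\left(W + r{\left(51 \right)}\right) + 2816 = \left(- \frac{2067}{7} + \frac{56 - 663}{10 \cdot 51}\right) + 2816 = \left(- \frac{2067}{7} + \frac{1}{10} \cdot \frac{1}{51} \left(56 - 663\right)\right) + 2816 = \left(- \frac{2067}{7} + \frac{1}{10} \cdot \frac{1}{51} \left(-607\right)\right) + 2816 = \left(- \frac{2067}{7} - \frac{607}{510}\right) + 2816 = - \frac{1058419}{3570} + 2816 = \frac{8994701}{3570}$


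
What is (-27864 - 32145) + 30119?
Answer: -29890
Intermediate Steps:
(-27864 - 32145) + 30119 = -60009 + 30119 = -29890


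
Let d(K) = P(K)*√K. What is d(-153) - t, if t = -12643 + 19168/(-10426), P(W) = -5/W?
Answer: 65917543/5213 + 5*I*√17/51 ≈ 12645.0 + 0.40423*I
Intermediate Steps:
d(K) = -5/√K (d(K) = (-5/K)*√K = -5/√K)
t = -65917543/5213 (t = -12643 + 19168*(-1/10426) = -12643 - 9584/5213 = -65917543/5213 ≈ -12645.)
d(-153) - t = -(-5)*I*√17/51 - 1*(-65917543/5213) = -(-5)*I*√17/51 + 65917543/5213 = 5*I*√17/51 + 65917543/5213 = 65917543/5213 + 5*I*√17/51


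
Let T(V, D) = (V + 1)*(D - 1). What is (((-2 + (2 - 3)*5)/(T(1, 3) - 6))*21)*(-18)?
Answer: -1323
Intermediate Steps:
T(V, D) = (1 + V)*(-1 + D)
(((-2 + (2 - 3)*5)/(T(1, 3) - 6))*21)*(-18) = (((-2 + (2 - 3)*5)/((-1 + 3 - 1*1 + 3*1) - 6))*21)*(-18) = (((-2 - 1*5)/((-1 + 3 - 1 + 3) - 6))*21)*(-18) = (((-2 - 5)/(4 - 6))*21)*(-18) = (-7/(-2)*21)*(-18) = (-7*(-½)*21)*(-18) = ((7/2)*21)*(-18) = (147/2)*(-18) = -1323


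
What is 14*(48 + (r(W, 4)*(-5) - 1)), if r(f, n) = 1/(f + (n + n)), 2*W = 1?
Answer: 11046/17 ≈ 649.76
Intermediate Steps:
W = ½ (W = (½)*1 = ½ ≈ 0.50000)
r(f, n) = 1/(f + 2*n)
14*(48 + (r(W, 4)*(-5) - 1)) = 14*(48 + (-5/(½ + 2*4) - 1)) = 14*(48 + (-5/(½ + 8) - 1)) = 14*(48 + (-5/(17/2) - 1)) = 14*(48 + ((2/17)*(-5) - 1)) = 14*(48 + (-10/17 - 1)) = 14*(48 - 27/17) = 14*(789/17) = 11046/17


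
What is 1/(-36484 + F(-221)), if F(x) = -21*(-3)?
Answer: -1/36421 ≈ -2.7457e-5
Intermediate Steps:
F(x) = 63
1/(-36484 + F(-221)) = 1/(-36484 + 63) = 1/(-36421) = -1/36421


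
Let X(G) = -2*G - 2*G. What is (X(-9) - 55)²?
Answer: 361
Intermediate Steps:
X(G) = -4*G
(X(-9) - 55)² = (-4*(-9) - 55)² = (36 - 55)² = (-19)² = 361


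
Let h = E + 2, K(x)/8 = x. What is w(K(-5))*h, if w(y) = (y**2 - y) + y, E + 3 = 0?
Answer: -1600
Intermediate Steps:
E = -3 (E = -3 + 0 = -3)
K(x) = 8*x
w(y) = y**2
h = -1 (h = -3 + 2 = -1)
w(K(-5))*h = (8*(-5))**2*(-1) = (-40)**2*(-1) = 1600*(-1) = -1600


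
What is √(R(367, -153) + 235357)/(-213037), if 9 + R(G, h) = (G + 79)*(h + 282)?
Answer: -√292882/213037 ≈ -0.0025403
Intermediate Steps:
R(G, h) = -9 + (79 + G)*(282 + h) (R(G, h) = -9 + (G + 79)*(h + 282) = -9 + (79 + G)*(282 + h))
√(R(367, -153) + 235357)/(-213037) = √((22269 + 79*(-153) + 282*367 + 367*(-153)) + 235357)/(-213037) = √((22269 - 12087 + 103494 - 56151) + 235357)*(-1/213037) = √(57525 + 235357)*(-1/213037) = √292882*(-1/213037) = -√292882/213037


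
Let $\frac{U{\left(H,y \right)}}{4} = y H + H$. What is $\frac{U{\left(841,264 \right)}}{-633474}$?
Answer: $- \frac{445730}{316737} \approx -1.4073$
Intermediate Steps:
$U{\left(H,y \right)} = 4 H + 4 H y$ ($U{\left(H,y \right)} = 4 \left(y H + H\right) = 4 \left(H y + H\right) = 4 \left(H + H y\right) = 4 H + 4 H y$)
$\frac{U{\left(841,264 \right)}}{-633474} = \frac{4 \cdot 841 \left(1 + 264\right)}{-633474} = 4 \cdot 841 \cdot 265 \left(- \frac{1}{633474}\right) = 891460 \left(- \frac{1}{633474}\right) = - \frac{445730}{316737}$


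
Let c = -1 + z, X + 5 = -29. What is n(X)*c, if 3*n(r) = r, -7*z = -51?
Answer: -1496/21 ≈ -71.238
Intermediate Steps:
z = 51/7 (z = -1/7*(-51) = 51/7 ≈ 7.2857)
X = -34 (X = -5 - 29 = -34)
n(r) = r/3
c = 44/7 (c = -1 + 51/7 = 44/7 ≈ 6.2857)
n(X)*c = ((1/3)*(-34))*(44/7) = -34/3*44/7 = -1496/21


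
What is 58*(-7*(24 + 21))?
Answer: -18270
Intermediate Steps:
58*(-7*(24 + 21)) = 58*(-7*45) = 58*(-315) = -18270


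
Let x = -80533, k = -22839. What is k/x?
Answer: 22839/80533 ≈ 0.28360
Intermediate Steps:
k/x = -22839/(-80533) = -22839*(-1/80533) = 22839/80533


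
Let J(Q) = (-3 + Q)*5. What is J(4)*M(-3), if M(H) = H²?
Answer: 45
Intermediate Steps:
J(Q) = -15 + 5*Q
J(4)*M(-3) = (-15 + 5*4)*(-3)² = (-15 + 20)*9 = 5*9 = 45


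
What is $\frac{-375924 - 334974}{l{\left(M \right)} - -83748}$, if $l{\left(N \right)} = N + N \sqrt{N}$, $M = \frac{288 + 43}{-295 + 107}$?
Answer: $- \frac{131863591300783072}{15533986435132101} - \frac{29491840496 i \sqrt{15557}}{15533986435132101} \approx -8.4887 - 0.0002368 i$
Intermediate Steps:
$M = - \frac{331}{188}$ ($M = \frac{331}{-188} = 331 \left(- \frac{1}{188}\right) = - \frac{331}{188} \approx -1.7606$)
$l{\left(N \right)} = N + N^{\frac{3}{2}}$
$\frac{-375924 - 334974}{l{\left(M \right)} - -83748} = \frac{-375924 - 334974}{\left(- \frac{331}{188} + \left(- \frac{331}{188}\right)^{\frac{3}{2}}\right) - -83748} = - \frac{710898}{\left(- \frac{331}{188} - \frac{331 i \sqrt{15557}}{17672}\right) + 83748} = - \frac{710898}{\frac{15744293}{188} - \frac{331 i \sqrt{15557}}{17672}}$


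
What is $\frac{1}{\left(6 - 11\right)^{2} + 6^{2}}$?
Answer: $\frac{1}{61} \approx 0.016393$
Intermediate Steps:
$\frac{1}{\left(6 - 11\right)^{2} + 6^{2}} = \frac{1}{\left(-5\right)^{2} + 36} = \frac{1}{25 + 36} = \frac{1}{61}$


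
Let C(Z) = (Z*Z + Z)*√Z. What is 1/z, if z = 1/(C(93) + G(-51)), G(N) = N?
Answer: -51 + 8742*√93 ≈ 84254.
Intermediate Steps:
C(Z) = √Z*(Z + Z²) (C(Z) = (Z² + Z)*√Z = (Z + Z²)*√Z = √Z*(Z + Z²))
z = 1/(-51 + 8742*√93) (z = 1/(93^(3/2)*(1 + 93) - 51) = 1/((93*√93)*94 - 51) = 1/(8742*√93 - 51) = 1/(-51 + 8742*√93) ≈ 1.1869e-5)
1/z = 1/(17/2369098617 + 2914*√93/2369098617)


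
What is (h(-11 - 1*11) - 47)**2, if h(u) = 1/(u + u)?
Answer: 4280761/1936 ≈ 2211.1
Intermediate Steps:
h(u) = 1/(2*u)
(h(-11 - 1*11) - 47)**2 = (1/(2*(-11 - 1*11)) - 47)**2 = (1/(2*(-11 - 11)) - 47)**2 = ((1/2)/(-22) - 47)**2 = ((1/2)*(-1/22) - 47)**2 = (-1/44 - 47)**2 = (-2069/44)**2 = 4280761/1936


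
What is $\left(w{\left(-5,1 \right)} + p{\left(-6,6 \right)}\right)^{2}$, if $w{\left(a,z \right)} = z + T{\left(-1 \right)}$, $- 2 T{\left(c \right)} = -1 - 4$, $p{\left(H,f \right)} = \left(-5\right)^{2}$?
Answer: $\frac{3249}{4} \approx 812.25$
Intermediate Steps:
$p{\left(H,f \right)} = 25$
$T{\left(c \right)} = \frac{5}{2}$ ($T{\left(c \right)} = - \frac{-1 - 4}{2} = \left(- \frac{1}{2}\right) \left(-5\right) = \frac{5}{2}$)
$w{\left(a,z \right)} = \frac{5}{2} + z$ ($w{\left(a,z \right)} = z + \frac{5}{2} = \frac{5}{2} + z$)
$\left(w{\left(-5,1 \right)} + p{\left(-6,6 \right)}\right)^{2} = \left(\left(\frac{5}{2} + 1\right) + 25\right)^{2} = \left(\frac{7}{2} + 25\right)^{2} = \left(\frac{57}{2}\right)^{2} = \frac{3249}{4}$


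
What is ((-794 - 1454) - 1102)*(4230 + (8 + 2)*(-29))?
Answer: -13199000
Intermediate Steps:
((-794 - 1454) - 1102)*(4230 + (8 + 2)*(-29)) = (-2248 - 1102)*(4230 + 10*(-29)) = -3350*(4230 - 290) = -3350*3940 = -13199000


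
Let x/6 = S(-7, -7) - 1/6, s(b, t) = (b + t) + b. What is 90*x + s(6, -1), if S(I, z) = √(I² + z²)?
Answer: -79 + 3780*√2 ≈ 5266.7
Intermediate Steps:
s(b, t) = t + 2*b
x = -1 + 42*√2 (x = 6*(√((-7)² + (-7)²) - 1/6) = 6*(√(49 + 49) - 1*⅙) = 6*(√98 - ⅙) = 6*(7*√2 - ⅙) = 6*(-⅙ + 7*√2) = -1 + 42*√2 ≈ 58.397)
90*x + s(6, -1) = 90*(-1 + 42*√2) + (-1 + 2*6) = (-90 + 3780*√2) + (-1 + 12) = (-90 + 3780*√2) + 11 = -79 + 3780*√2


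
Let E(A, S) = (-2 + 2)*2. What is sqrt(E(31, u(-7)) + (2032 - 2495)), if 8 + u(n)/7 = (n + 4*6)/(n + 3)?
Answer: I*sqrt(463) ≈ 21.517*I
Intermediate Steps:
u(n) = -56 + 7*(24 + n)/(3 + n) (u(n) = -56 + 7*((n + 4*6)/(n + 3)) = -56 + 7*((n + 24)/(3 + n)) = -56 + 7*((24 + n)/(3 + n)) = -56 + 7*(24 + n)/(3 + n))
E(A, S) = 0 (E(A, S) = 0*2 = 0)
sqrt(E(31, u(-7)) + (2032 - 2495)) = sqrt(0 + (2032 - 2495)) = sqrt(0 - 463) = sqrt(-463) = I*sqrt(463)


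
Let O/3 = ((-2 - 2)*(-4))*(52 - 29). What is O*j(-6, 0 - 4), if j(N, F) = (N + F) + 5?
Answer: -5520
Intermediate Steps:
j(N, F) = 5 + F + N (j(N, F) = (F + N) + 5 = 5 + F + N)
O = 1104 (O = 3*(((-2 - 2)*(-4))*(52 - 29)) = 3*(-4*(-4)*23) = 3*(16*23) = 3*368 = 1104)
O*j(-6, 0 - 4) = 1104*(5 + (0 - 4) - 6) = 1104*(5 - 4 - 6) = 1104*(-5) = -5520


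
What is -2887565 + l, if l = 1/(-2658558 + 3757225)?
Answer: -3172472375854/1098667 ≈ -2.8876e+6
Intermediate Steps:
l = 1/1098667 ≈ 9.1019e-7
-2887565 + l = -2887565 + 1/1098667 = -3172472375854/1098667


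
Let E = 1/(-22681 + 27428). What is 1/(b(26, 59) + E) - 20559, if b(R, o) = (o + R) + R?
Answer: -10832902415/526918 ≈ -20559.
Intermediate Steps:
b(R, o) = o + 2*R (b(R, o) = (R + o) + R = o + 2*R)
E = 1/4747 ≈ 0.00021066
1/(b(26, 59) + E) - 20559 = 1/((59 + 2*26) + 1/4747) - 20559 = 1/((59 + 52) + 1/4747) - 20559 = 1/(111 + 1/4747) - 20559 = 1/(526918/4747) - 20559 = 4747/526918 - 20559 = -10832902415/526918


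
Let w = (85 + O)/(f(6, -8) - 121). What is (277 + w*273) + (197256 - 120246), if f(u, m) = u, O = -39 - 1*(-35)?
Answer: 8865892/115 ≈ 77095.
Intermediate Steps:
O = -4 (O = -39 + 35 = -4)
w = -81/115 (w = (85 - 4)/(6 - 121) = 81/(-115) = 81*(-1/115) = -81/115 ≈ -0.70435)
(277 + w*273) + (197256 - 120246) = (277 - 81/115*273) + (197256 - 120246) = (277 - 22113/115) + 77010 = 9742/115 + 77010 = 8865892/115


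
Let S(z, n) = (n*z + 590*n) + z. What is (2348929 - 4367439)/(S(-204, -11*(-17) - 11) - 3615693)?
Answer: 2018510/3547961 ≈ 0.56892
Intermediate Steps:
S(z, n) = z + 590*n + n*z (S(z, n) = (590*n + n*z) + z = z + 590*n + n*z)
(2348929 - 4367439)/(S(-204, -11*(-17) - 11) - 3615693) = (2348929 - 4367439)/((-204 + 590*(-11*(-17) - 11) + (-11*(-17) - 11)*(-204)) - 3615693) = -2018510/((-204 + 590*(187 - 11) + (187 - 11)*(-204)) - 3615693) = -2018510/((-204 + 590*176 + 176*(-204)) - 3615693) = -2018510/((-204 + 103840 - 35904) - 3615693) = -2018510/(67732 - 3615693) = -2018510/(-3547961) = -2018510*(-1/3547961) = 2018510/3547961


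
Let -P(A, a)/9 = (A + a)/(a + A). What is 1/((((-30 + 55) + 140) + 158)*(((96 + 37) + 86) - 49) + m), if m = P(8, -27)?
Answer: 1/54901 ≈ 1.8215e-5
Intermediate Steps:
P(A, a) = -9 (P(A, a) = -9*(A + a)/(a + A) = -9*(A + a)/(A + a) = -9*1 = -9)
m = -9
1/((((-30 + 55) + 140) + 158)*(((96 + 37) + 86) - 49) + m) = 1/((((-30 + 55) + 140) + 158)*(((96 + 37) + 86) - 49) - 9) = 1/(((25 + 140) + 158)*((133 + 86) - 49) - 9) = 1/((165 + 158)*(219 - 49) - 9) = 1/(323*170 - 9) = 1/(54910 - 9) = 1/54901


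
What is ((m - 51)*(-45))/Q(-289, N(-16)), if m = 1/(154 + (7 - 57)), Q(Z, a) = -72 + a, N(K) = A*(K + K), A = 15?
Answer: -79545/19136 ≈ -4.1568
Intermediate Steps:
N(K) = 30*K (N(K) = 15*(K + K) = 15*(2*K) = 30*K)
m = 1/104 (m = 1/(154 - 50) = 1/104 ≈ 0.0096154)
((m - 51)*(-45))/Q(-289, N(-16)) = ((1/104 - 51)*(-45))/(-72 + 30*(-16)) = (-5303/104*(-45))/(-72 - 480) = (238635/104)/(-552) = (238635/104)*(-1/552) = -79545/19136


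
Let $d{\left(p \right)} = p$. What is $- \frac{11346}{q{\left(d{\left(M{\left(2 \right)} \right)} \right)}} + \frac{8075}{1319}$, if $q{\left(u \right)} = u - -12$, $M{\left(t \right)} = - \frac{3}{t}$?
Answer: $- \frac{9920391}{9233} \approx -1074.4$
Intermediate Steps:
$q{\left(u \right)} = 12 + u$ ($q{\left(u \right)} = u + 12 = 12 + u$)
$- \frac{11346}{q{\left(d{\left(M{\left(2 \right)} \right)} \right)}} + \frac{8075}{1319} = - \frac{11346}{12 - \frac{3}{2}} + \frac{8075}{1319} = - \frac{11346}{\frac{21}{2}} + \frac{8075}{1319} = \left(-11346\right) \frac{2}{21} + \frac{8075}{1319} = - \frac{7564}{7} + \frac{8075}{1319} = - \frac{9920391}{9233}$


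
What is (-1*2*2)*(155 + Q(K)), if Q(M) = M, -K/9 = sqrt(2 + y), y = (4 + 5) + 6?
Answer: -620 + 36*sqrt(17) ≈ -471.57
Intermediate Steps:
y = 15 (y = 9 + 6 = 15)
K = -9*sqrt(17) (K = -9*sqrt(2 + 15) = -9*sqrt(17) ≈ -37.108)
(-1*2*2)*(155 + Q(K)) = (-1*2*2)*(155 - 9*sqrt(17)) = (-2*2)*(155 - 9*sqrt(17)) = -4*(155 - 9*sqrt(17)) = -620 + 36*sqrt(17)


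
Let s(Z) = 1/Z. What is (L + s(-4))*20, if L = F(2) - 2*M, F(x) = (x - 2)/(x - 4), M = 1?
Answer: -45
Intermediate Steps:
F(x) = (-2 + x)/(-4 + x)
s(Z) = 1/Z
L = -2 (L = (-2 + 2)/(-4 + 2) - 2*1 = 0/(-2) - 2 = -½*0 - 2 = 0 - 2 = -2)
(L + s(-4))*20 = (-2 + 1/(-4))*20 = (-2 - ¼)*20 = -9/4*20 = -45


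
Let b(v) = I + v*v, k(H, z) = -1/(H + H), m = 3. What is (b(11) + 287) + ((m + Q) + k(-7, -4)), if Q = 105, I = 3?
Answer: 7267/14 ≈ 519.07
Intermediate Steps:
k(H, z) = -1/(2*H)
b(v) = 3 + v**2 (b(v) = 3 + v*v = 3 + v**2)
(b(11) + 287) + ((m + Q) + k(-7, -4)) = ((3 + 11**2) + 287) + ((3 + 105) - 1/2/(-7)) = ((3 + 121) + 287) + (108 - 1/2*(-1/7)) = (124 + 287) + (108 + 1/14) = 411 + 1513/14 = 7267/14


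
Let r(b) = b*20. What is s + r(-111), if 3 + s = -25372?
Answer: -27595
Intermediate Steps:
r(b) = 20*b
s = -25375 (s = -3 - 25372 = -25375)
s + r(-111) = -25375 + 20*(-111) = -25375 - 2220 = -27595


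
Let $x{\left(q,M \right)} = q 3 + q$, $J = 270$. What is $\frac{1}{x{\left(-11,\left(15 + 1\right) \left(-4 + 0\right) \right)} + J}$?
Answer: $\frac{1}{226} \approx 0.0044248$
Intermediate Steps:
$x{\left(q,M \right)} = 4 q$ ($x{\left(q,M \right)} = 3 q + q = 4 q$)
$\frac{1}{x{\left(-11,\left(15 + 1\right) \left(-4 + 0\right) \right)} + J} = \frac{1}{4 \left(-11\right) + 270} = \frac{1}{-44 + 270} = \frac{1}{226}$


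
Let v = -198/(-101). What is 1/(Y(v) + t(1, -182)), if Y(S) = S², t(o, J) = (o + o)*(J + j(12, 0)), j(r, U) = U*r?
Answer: -10201/3673960 ≈ -0.0027766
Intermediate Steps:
v = 198/101 (v = -198*(-1/101) = 198/101 ≈ 1.9604)
t(o, J) = 2*J*o (t(o, J) = (o + o)*(J + 0*12) = (2*o)*(J + 0) = (2*o)*J = 2*J*o)
1/(Y(v) + t(1, -182)) = 1/((198/101)² + 2*(-182)*1) = 1/(39204/10201 - 364) = 1/(-3673960/10201) = -10201/3673960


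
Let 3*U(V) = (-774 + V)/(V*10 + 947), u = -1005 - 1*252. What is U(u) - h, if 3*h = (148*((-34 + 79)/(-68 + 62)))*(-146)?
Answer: -627873783/11623 ≈ -54020.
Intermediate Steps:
u = -1257 (u = -1005 - 252 = -1257)
h = 54020 (h = ((148*((-34 + 79)/(-68 + 62)))*(-146))/3 = ((148*(45/(-6)))*(-146))/3 = ((148*(45*(-1/6)))*(-146))/3 = ((148*(-15/2))*(-146))/3 = (-1110*(-146))/3 = (1/3)*162060 = 54020)
U(V) = (-774 + V)/(3*(947 + 10*V)) (U(V) = ((-774 + V)/(V*10 + 947))/3 = ((-774 + V)/(10*V + 947))/3 = ((-774 + V)/(947 + 10*V))/3 = (-774 + V)/(3*(947 + 10*V)))
U(u) - h = (-774 - 1257)/(3*(947 + 10*(-1257))) - 1*54020 = (1/3)*(-2031)/(947 - 12570) - 54020 = (1/3)*(-2031)/(-11623) - 54020 = (1/3)*(-1/11623)*(-2031) - 54020 = 677/11623 - 54020 = -627873783/11623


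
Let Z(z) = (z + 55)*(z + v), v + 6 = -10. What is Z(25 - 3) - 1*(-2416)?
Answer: 2878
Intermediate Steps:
v = -16 (v = -6 - 10 = -16)
Z(z) = (-16 + z)*(55 + z) (Z(z) = (z + 55)*(z - 16) = (55 + z)*(-16 + z) = (-16 + z)*(55 + z))
Z(25 - 3) - 1*(-2416) = (-880 + (25 - 3)**2 + 39*(25 - 3)) - 1*(-2416) = (-880 + 22**2 + 39*22) + 2416 = (-880 + 484 + 858) + 2416 = 462 + 2416 = 2878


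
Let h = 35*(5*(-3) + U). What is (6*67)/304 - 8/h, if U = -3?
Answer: 63923/47880 ≈ 1.3351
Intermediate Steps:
h = -630 (h = 35*(5*(-3) - 3) = 35*(-15 - 3) = 35*(-18) = -630)
(6*67)/304 - 8/h = (6*67)/304 - 8/(-630) = 402*(1/304) - 8*(-1/630) = 201/152 + 4/315 = 63923/47880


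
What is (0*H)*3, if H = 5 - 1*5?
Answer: 0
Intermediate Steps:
H = 0 (H = 5 - 5 = 0)
(0*H)*3 = (0*0)*3 = 0*3 = 0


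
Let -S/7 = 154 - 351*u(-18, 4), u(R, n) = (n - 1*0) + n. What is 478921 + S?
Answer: 497499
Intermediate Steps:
u(R, n) = 2*n (u(R, n) = (n + 0) + n = n + n = 2*n)
S = 18578 (S = -7*(154 - 702*4) = -7*(154 - 351*8) = -7*(154 - 2808) = -7*(-2654) = 18578)
478921 + S = 478921 + 18578 = 497499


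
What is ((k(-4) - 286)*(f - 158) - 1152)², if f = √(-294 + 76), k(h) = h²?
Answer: 1707021864 - 22414320*I*√218 ≈ 1.707e+9 - 3.3094e+8*I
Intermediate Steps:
f = I*√218 (f = √(-218) = I*√218 ≈ 14.765*I)
((k(-4) - 286)*(f - 158) - 1152)² = (((-4)² - 286)*(I*√218 - 158) - 1152)² = ((16 - 286)*(-158 + I*√218) - 1152)² = (-270*(-158 + I*√218) - 1152)² = ((42660 - 270*I*√218) - 1152)² = (41508 - 270*I*√218)²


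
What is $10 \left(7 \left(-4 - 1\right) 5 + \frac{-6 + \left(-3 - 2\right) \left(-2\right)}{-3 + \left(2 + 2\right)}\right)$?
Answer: $-1710$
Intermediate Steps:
$10 \left(7 \left(-4 - 1\right) 5 + \frac{-6 + \left(-3 - 2\right) \left(-2\right)}{-3 + \left(2 + 2\right)}\right) = 10 \left(7 \left(\left(-5\right) 5\right) + \frac{-6 - -10}{-3 + 4}\right) = 10 \left(7 \left(-25\right) + \frac{-6 + 10}{1}\right) = 10 \left(-175 + 4 \cdot 1\right) = 10 \left(-175 + 4\right) = 10 \left(-171\right) = -1710$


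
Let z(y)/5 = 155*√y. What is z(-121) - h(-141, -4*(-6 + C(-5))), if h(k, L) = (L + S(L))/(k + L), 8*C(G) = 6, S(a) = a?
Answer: 7/20 + 8525*I ≈ 0.35 + 8525.0*I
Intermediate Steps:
C(G) = ¾ (C(G) = (⅛)*6 = ¾)
h(k, L) = 2*L/(L + k) (h(k, L) = (L + L)/(k + L) = (2*L)/(L + k) = 2*L/(L + k))
z(y) = 775*√y (z(y) = 5*(155*√y) = 775*√y)
z(-121) - h(-141, -4*(-6 + C(-5))) = 775*√(-121) - 2*(-4*(-6 + ¾))/(-4*(-6 + ¾) - 141) = 775*(11*I) - 2*(-4*(-21/4))/(-4*(-21/4) - 141) = 8525*I - 2*21/(21 - 141) = 8525*I - 2*21/(-120) = 8525*I - 2*21*(-1)/120 = 8525*I - 1*(-7/20) = 8525*I + 7/20 = 7/20 + 8525*I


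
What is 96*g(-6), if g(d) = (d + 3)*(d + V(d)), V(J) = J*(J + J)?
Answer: -19008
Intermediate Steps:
V(J) = 2*J² (V(J) = J*(2*J) = 2*J²)
g(d) = (3 + d)*(d + 2*d²) (g(d) = (d + 3)*(d + 2*d²) = (3 + d)*(d + 2*d²))
96*g(-6) = 96*(-6*(3 + 2*(-6)² + 7*(-6))) = 96*(-6*(3 + 2*36 - 42)) = 96*(-6*(3 + 72 - 42)) = 96*(-6*33) = 96*(-198) = -19008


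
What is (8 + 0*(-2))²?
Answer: 64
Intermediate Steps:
(8 + 0*(-2))² = (8 + 0)² = 8² = 64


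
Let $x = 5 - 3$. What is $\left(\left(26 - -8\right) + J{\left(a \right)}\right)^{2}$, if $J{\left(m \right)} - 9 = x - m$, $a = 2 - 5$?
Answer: $2304$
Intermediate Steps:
$a = -3$
$x = 2$
$J{\left(m \right)} = 11 - m$ ($J{\left(m \right)} = 9 - \left(-2 + m\right) = 11 - m$)
$\left(\left(26 - -8\right) + J{\left(a \right)}\right)^{2} = \left(\left(26 - -8\right) + \left(11 - -3\right)\right)^{2} = \left(\left(26 + 8\right) + \left(11 + 3\right)\right)^{2} = \left(34 + 14\right)^{2} = 48^{2} = 2304$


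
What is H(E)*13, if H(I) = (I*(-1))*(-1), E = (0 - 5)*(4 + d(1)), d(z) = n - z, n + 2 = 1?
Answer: -130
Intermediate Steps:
n = -1 (n = -2 + 1 = -1)
d(z) = -1 - z
E = -10 (E = (0 - 5)*(4 + (-1 - 1*1)) = -5*(4 + (-1 - 1)) = -5*(4 - 2) = -5*2 = -10)
H(I) = I (H(I) = -I*(-1) = I)
H(E)*13 = -10*13 = -130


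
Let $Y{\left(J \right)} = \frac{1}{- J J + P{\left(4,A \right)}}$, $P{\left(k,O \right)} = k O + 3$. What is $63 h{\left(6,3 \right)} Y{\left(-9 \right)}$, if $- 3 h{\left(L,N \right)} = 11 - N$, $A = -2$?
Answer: $\frac{84}{43} \approx 1.9535$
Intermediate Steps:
$P{\left(k,O \right)} = 3 + O k$ ($P{\left(k,O \right)} = O k + 3 = 3 + O k$)
$h{\left(L,N \right)} = - \frac{11}{3} + \frac{N}{3}$ ($h{\left(L,N \right)} = - \frac{11 - N}{3} = - \frac{11}{3} + \frac{N}{3}$)
$Y{\left(J \right)} = \frac{1}{-5 - J^{2}}$ ($Y{\left(J \right)} = \frac{1}{- J J + \left(3 - 8\right)} = \frac{1}{- J^{2} + \left(3 - 8\right)} = \frac{1}{- J^{2} - 5} = \frac{1}{-5 - J^{2}}$)
$63 h{\left(6,3 \right)} Y{\left(-9 \right)} = 63 \left(- \frac{11}{3} + \frac{1}{3} \cdot 3\right) \left(- \frac{1}{5 + \left(-9\right)^{2}}\right) = 63 \left(- \frac{11}{3} + 1\right) \left(- \frac{1}{5 + 81}\right) = 63 \left(- \frac{8}{3}\right) \left(- \frac{1}{86}\right) = - 168 \left(\left(-1\right) \frac{1}{86}\right) = \left(-168\right) \left(- \frac{1}{86}\right) = \frac{84}{43}$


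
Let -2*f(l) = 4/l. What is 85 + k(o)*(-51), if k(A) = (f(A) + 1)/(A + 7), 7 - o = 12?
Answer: 493/10 ≈ 49.300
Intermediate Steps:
o = -5 (o = 7 - 1*12 = 7 - 12 = -5)
f(l) = -2/l
k(A) = (1 - 2/A)/(7 + A) (k(A) = (-2/A + 1)/(A + 7) = (1 - 2/A)/(7 + A))
85 + k(o)*(-51) = 85 + ((-2 - 5)/((-5)*(7 - 5)))*(-51) = 85 - 1/5*(-7)/2*(-51) = 85 - 1/5*1/2*(-7)*(-51) = 85 + (7/10)*(-51) = 85 - 357/10 = 493/10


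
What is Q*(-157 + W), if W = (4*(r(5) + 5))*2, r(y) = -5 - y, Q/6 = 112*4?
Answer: -529536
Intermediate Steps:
Q = 2688 (Q = 6*(112*4) = 6*448 = 2688)
W = -40 (W = (4*((-5 - 1*5) + 5))*2 = (4*((-5 - 5) + 5))*2 = (4*(-10 + 5))*2 = (4*(-5))*2 = -20*2 = -40)
Q*(-157 + W) = 2688*(-157 - 40) = 2688*(-197) = -529536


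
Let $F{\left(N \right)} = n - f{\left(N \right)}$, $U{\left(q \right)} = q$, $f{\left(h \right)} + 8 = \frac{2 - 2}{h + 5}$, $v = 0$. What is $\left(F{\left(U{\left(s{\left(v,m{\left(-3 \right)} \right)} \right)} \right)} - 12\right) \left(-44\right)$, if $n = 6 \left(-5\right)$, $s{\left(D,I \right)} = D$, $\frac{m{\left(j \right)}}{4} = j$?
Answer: $1496$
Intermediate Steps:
$m{\left(j \right)} = 4 j$
$f{\left(h \right)} = -8$ ($f{\left(h \right)} = -8 + \frac{2 - 2}{h + 5} = -8 + \frac{0}{5 + h} = -8 + 0 = -8$)
$n = -30$
$F{\left(N \right)} = -22$ ($F{\left(N \right)} = -30 - -8 = -30 + 8 = -22$)
$\left(F{\left(U{\left(s{\left(v,m{\left(-3 \right)} \right)} \right)} \right)} - 12\right) \left(-44\right) = \left(-22 - 12\right) \left(-44\right) = \left(-34\right) \left(-44\right) = 1496$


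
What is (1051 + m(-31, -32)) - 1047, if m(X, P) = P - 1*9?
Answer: -37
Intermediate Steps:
m(X, P) = -9 + P (m(X, P) = P - 9 = -9 + P)
(1051 + m(-31, -32)) - 1047 = (1051 + (-9 - 32)) - 1047 = (1051 - 41) - 1047 = 1010 - 1047 = -37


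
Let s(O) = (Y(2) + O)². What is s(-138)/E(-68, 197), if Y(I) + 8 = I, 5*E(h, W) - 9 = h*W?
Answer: -103680/13387 ≈ -7.7448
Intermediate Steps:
E(h, W) = 9/5 + W*h/5 (E(h, W) = 9/5 + (h*W)/5 = 9/5 + (W*h)/5 = 9/5 + W*h/5)
Y(I) = -8 + I
s(O) = (-6 + O)² (s(O) = ((-8 + 2) + O)² = (-6 + O)²)
s(-138)/E(-68, 197) = (-6 - 138)²/(9/5 + (⅕)*197*(-68)) = (-144)²/(9/5 - 13396/5) = 20736/(-13387/5) = 20736*(-5/13387) = -103680/13387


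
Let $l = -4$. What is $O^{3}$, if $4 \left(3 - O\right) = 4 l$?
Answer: $343$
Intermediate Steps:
$O = 7$ ($O = 3 - \frac{4 \left(-4\right)}{4} = 3 - -4 = 3 + 4 = 7$)
$O^{3} = 7^{3} = 343$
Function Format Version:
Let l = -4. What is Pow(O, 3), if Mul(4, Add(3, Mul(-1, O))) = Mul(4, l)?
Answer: 343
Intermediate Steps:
O = 7 (O = Add(3, Mul(Rational(-1, 4), Mul(4, -4))) = Add(3, Mul(Rational(-1, 4), -16)) = Add(3, 4) = 7)
Pow(O, 3) = Pow(7, 3) = 343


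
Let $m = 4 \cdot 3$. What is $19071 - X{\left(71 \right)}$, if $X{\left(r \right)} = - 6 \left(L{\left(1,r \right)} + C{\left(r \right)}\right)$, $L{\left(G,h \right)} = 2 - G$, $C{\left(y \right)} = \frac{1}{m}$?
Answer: $\frac{38155}{2} \approx 19078.0$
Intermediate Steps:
$m = 12$
$C{\left(y \right)} = \frac{1}{12}$
$X{\left(r \right)} = - \frac{13}{2}$ ($X{\left(r \right)} = - 6 \left(\left(2 - 1\right) + \frac{1}{12}\right) = - 6 \left(1 + \frac{1}{12}\right) = \left(-6\right) \frac{13}{12} = - \frac{13}{2}$)
$19071 - X{\left(71 \right)} = 19071 - - \frac{13}{2} = 19071 + \frac{13}{2} = \frac{38155}{2}$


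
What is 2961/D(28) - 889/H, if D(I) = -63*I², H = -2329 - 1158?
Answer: 533087/2733808 ≈ 0.19500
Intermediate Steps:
H = -3487
2961/D(28) - 889/H = 2961/((-63*28²)) - 889/(-3487) = 2961/((-63*784)) - 889*(-1/3487) = 2961/(-49392) + 889/3487 = 2961*(-1/49392) + 889/3487 = -47/784 + 889/3487 = 533087/2733808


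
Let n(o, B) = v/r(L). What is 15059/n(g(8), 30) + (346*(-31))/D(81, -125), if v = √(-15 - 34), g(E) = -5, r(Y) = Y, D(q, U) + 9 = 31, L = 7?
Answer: -5363/11 - 15059*I ≈ -487.55 - 15059.0*I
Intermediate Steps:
D(q, U) = 22 (D(q, U) = -9 + 31 = 22)
v = 7*I (v = √(-49) = 7*I ≈ 7.0*I)
n(o, B) = I (n(o, B) = (7*I)/7 = (7*I)*(⅐) = I)
15059/n(g(8), 30) + (346*(-31))/D(81, -125) = 15059/I + (346*(-31))/22 = 15059*(-I) - 10726*1/22 = -15059*I - 5363/11 = -5363/11 - 15059*I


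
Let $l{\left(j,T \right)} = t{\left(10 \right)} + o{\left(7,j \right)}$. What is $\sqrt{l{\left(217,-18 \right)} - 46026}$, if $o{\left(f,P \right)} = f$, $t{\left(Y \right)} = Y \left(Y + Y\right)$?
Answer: $3 i \sqrt{5091} \approx 214.05 i$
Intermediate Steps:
$t{\left(Y \right)} = 2 Y^{2}$ ($t{\left(Y \right)} = Y 2 Y = 2 Y^{2}$)
$l{\left(j,T \right)} = 207$ ($l{\left(j,T \right)} = 2 \cdot 10^{2} + 7 = 2 \cdot 100 + 7 = 200 + 7 = 207$)
$\sqrt{l{\left(217,-18 \right)} - 46026} = \sqrt{207 - 46026} = \sqrt{-45819} = 3 i \sqrt{5091}$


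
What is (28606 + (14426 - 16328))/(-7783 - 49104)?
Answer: -26704/56887 ≈ -0.46942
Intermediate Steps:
(28606 + (14426 - 16328))/(-7783 - 49104) = (28606 - 1902)/(-56887) = 26704*(-1/56887) = -26704/56887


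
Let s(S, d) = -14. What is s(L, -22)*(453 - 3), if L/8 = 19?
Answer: -6300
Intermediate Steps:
L = 152 (L = 8*19 = 152)
s(L, -22)*(453 - 3) = -14*(453 - 3) = -14*450 = -6300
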